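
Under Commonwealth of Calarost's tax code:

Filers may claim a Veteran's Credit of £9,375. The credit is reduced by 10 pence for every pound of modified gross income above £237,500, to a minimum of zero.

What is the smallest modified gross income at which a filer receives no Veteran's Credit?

£331,250

The credit falls by 10% of each pound above £237,500, so it reaches zero when the excess is £9,375 / 10% = £93,750: income = £237,500 + £93,750 = £331,250.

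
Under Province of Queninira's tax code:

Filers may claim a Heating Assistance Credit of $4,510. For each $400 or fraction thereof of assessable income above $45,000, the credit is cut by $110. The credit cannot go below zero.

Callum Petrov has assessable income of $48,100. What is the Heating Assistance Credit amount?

$3,630

Heating Assistance Credit: income exceeds $45,000 by $3,100, which is 8 full-or-partial $400 increments; reduction = 8 × $110 = $880, leaving $3,630.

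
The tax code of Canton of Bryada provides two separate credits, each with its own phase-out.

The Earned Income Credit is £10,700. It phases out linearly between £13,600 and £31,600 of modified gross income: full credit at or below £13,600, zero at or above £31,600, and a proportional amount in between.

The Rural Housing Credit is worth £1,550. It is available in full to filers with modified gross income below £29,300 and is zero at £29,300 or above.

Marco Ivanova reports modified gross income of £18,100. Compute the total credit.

£9,575

Earned Income Credit: £18,100 is £4,500 into a £18,000 phase-out range, leaving 13,500/18,000 of the credit: £10,700 × 13,500/18,000 = £8,025.
Rural Housing Credit: £18,100 is below the £29,300 cutoff, so the full £1,550 applies.
Total: £8,025 + £1,550 = £9,575.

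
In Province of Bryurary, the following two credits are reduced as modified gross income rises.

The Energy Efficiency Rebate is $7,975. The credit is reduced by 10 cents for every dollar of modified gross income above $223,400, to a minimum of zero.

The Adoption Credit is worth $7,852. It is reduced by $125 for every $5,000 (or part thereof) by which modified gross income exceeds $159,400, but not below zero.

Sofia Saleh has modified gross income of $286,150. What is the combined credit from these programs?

$6,302

Energy Efficiency Rebate: 10% of the $62,750 excess over $223,400 is $6,275; credit = $7,975 − $6,275 = $1,700.
Adoption Credit: income exceeds $159,400 by $126,750, which is 26 full-or-partial $5,000 increments; reduction = 26 × $125 = $3,250, leaving $4,602.
Total: $1,700 + $4,602 = $6,302.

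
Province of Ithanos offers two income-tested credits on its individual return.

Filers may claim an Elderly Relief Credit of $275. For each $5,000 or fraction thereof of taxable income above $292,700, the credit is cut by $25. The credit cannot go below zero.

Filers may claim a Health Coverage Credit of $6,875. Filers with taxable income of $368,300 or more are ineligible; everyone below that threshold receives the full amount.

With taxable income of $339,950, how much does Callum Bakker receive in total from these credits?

$6,900

Elderly Relief Credit: income exceeds $292,700 by $47,250, which is 10 full-or-partial $5,000 increments; reduction = 10 × $25 = $250, leaving $25.
Health Coverage Credit: $339,950 is below the $368,300 cutoff, so the full $6,875 applies.
Total: $25 + $6,875 = $6,900.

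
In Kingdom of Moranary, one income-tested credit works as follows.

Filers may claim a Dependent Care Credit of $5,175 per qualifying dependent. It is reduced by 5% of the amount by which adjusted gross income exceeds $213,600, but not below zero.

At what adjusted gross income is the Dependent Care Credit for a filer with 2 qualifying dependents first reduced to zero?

$420,600

Full credit = 2 × $5,175 = $10,350.
The credit falls by 5% of each dollar above $213,600, so it reaches zero when the excess is $10,350 / 5% = $207,000: income = $213,600 + $207,000 = $420,600.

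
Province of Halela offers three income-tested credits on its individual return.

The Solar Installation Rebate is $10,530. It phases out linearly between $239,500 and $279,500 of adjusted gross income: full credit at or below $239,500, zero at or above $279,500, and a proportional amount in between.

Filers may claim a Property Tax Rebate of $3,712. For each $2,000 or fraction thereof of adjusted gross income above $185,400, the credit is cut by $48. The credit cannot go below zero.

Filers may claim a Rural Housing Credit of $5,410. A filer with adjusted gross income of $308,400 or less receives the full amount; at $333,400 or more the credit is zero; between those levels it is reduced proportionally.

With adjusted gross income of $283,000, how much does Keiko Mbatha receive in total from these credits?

$6,770

Solar Installation Rebate: $283,000 is at or above $279,500, so the credit is $0.
Property Tax Rebate: income exceeds $185,400 by $97,600, which is 49 full-or-partial $2,000 increments; reduction = 49 × $48 = $2,352, leaving $1,360.
Rural Housing Credit: $283,000 is at or below the $308,400 threshold, so the full $5,410 applies.
Total: $0 + $1,360 + $5,410 = $6,770.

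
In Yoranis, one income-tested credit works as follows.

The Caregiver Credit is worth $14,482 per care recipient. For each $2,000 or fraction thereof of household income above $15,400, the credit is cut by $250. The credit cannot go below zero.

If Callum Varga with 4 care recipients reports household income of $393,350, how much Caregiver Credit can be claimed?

Caregiver Credit: base = 4 × $14,482 = $57,928. income exceeds $15,400 by $377,950, which is 189 full-or-partial $2,000 increments; reduction = 189 × $250 = $47,250, leaving $10,678.

$10,678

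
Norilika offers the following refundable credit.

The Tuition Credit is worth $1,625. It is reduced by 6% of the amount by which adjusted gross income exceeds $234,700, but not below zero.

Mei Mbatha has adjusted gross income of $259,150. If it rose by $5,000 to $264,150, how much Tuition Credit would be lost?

$158

At $259,150 — 6% of the $24,450 excess over $234,700 is $1,467; credit = $1,625 − $1,467 = $158.
At $264,150 — 6% of the $29,450 excess over $234,700 is $1,767 ≥ base, so the credit is $0.
Lost: $158 − $0 = $158.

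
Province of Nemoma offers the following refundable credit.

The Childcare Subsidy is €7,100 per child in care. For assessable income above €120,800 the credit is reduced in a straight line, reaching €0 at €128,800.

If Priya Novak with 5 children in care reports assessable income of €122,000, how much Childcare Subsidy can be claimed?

Childcare Subsidy: base = 5 × €7,100 = €35,500. €122,000 is €1,200 into a €8,000 phase-out range, leaving 6,800/8,000 of the credit: €35,500 × 6,800/8,000 = €30,175.

€30,175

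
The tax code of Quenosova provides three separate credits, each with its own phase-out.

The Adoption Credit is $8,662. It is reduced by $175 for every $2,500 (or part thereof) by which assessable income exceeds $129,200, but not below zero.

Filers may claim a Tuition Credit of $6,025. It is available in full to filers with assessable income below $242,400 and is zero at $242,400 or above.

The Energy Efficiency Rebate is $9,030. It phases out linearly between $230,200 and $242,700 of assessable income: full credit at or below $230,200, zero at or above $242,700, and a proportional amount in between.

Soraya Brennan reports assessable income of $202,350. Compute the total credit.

$18,467

Adoption Credit: income exceeds $129,200 by $73,150, which is 30 full-or-partial $2,500 increments; reduction = 30 × $175 = $5,250, leaving $3,412.
Tuition Credit: $202,350 is below the $242,400 cutoff, so the full $6,025 applies.
Energy Efficiency Rebate: $202,350 is at or below the $230,200 threshold, so the full $9,030 applies.
Total: $3,412 + $6,025 + $9,030 = $18,467.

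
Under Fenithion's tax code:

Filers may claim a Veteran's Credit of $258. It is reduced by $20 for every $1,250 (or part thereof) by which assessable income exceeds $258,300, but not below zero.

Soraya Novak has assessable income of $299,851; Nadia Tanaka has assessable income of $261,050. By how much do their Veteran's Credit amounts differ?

$198

Soraya ($299,851): Veteran's Credit: income exceeds $258,300 by $41,551 → 34 increments × $20 = $680 ≥ base, so the credit is $0.
Nadia ($261,050): Veteran's Credit: income exceeds $258,300 by $2,750, which is 3 full-or-partial $1,250 increments; reduction = 3 × $20 = $60, leaving $198.
Difference: |$0 − $198| = $198.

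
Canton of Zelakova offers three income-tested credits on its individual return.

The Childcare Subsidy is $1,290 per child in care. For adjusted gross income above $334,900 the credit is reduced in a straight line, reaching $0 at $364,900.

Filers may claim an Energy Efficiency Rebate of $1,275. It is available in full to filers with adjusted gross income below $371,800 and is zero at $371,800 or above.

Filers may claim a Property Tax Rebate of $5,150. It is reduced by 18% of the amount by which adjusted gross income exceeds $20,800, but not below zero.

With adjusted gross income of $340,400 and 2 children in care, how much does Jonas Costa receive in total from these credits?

Childcare Subsidy: base = 2 × $1,290 = $2,580. $340,400 is $5,500 into a $30,000 phase-out range, leaving 24,500/30,000 of the credit: $2,580 × 24,500/30,000 = $2,107.
Energy Efficiency Rebate: $340,400 is below the $371,800 cutoff, so the full $1,275 applies.
Property Tax Rebate: 18% of the $319,600 excess over $20,800 is $57,528 ≥ base, so the credit is $0.
Total: $2,107 + $1,275 + $0 = $3,382.

$3,382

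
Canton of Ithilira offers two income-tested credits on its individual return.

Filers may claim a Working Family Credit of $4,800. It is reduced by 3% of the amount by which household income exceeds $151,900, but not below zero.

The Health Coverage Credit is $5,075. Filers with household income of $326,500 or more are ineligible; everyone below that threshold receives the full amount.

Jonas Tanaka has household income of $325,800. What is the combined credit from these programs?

Working Family Credit: 3% of the $173,900 excess over $151,900 is $5,217 ≥ base, so the credit is $0.
Health Coverage Credit: $325,800 is below the $326,500 cutoff, so the full $5,075 applies.
Total: $0 + $5,075 = $5,075.

$5,075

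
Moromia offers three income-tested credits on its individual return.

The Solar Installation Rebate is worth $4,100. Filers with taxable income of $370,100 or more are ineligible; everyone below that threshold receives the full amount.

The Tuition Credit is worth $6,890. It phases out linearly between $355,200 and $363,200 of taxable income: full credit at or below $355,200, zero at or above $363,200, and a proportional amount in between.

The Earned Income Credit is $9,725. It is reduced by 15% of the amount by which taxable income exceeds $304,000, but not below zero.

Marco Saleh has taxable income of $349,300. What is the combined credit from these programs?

$13,920

Solar Installation Rebate: $349,300 is below the $370,100 cutoff, so the full $4,100 applies.
Tuition Credit: $349,300 is at or below the $355,200 threshold, so the full $6,890 applies.
Earned Income Credit: 15% of the $45,300 excess over $304,000 is $6,795; credit = $9,725 − $6,795 = $2,930.
Total: $4,100 + $6,890 + $2,930 = $13,920.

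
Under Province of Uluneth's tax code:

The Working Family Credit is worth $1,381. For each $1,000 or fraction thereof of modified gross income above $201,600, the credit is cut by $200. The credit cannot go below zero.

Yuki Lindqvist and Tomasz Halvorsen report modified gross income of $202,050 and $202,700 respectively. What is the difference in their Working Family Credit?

$200

Yuki ($202,050): Working Family Credit: income exceeds $201,600 by $450, which is 1 full-or-partial $1,000 increment; reduction = 1 × $200 = $200, leaving $1,181.
Tomasz ($202,700): Working Family Credit: income exceeds $201,600 by $1,100, which is 2 full-or-partial $1,000 increments; reduction = 2 × $200 = $400, leaving $981.
Difference: |$1,181 − $981| = $200.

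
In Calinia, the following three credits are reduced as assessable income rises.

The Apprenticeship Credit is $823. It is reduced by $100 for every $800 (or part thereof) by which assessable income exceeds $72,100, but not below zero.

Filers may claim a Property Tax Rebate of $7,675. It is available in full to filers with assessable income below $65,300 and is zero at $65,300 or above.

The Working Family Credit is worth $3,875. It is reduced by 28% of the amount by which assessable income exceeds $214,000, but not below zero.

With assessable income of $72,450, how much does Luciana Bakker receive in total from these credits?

$4,598

Apprenticeship Credit: income exceeds $72,100 by $350, which is 1 full-or-partial $800 increment; reduction = 1 × $100 = $100, leaving $723.
Property Tax Rebate: $72,450 meets or exceeds the $65,300 cutoff, so the credit is $0.
Working Family Credit: $72,450 is at or below the $214,000 threshold, so the full $3,875 applies.
Total: $723 + $0 + $3,875 = $4,598.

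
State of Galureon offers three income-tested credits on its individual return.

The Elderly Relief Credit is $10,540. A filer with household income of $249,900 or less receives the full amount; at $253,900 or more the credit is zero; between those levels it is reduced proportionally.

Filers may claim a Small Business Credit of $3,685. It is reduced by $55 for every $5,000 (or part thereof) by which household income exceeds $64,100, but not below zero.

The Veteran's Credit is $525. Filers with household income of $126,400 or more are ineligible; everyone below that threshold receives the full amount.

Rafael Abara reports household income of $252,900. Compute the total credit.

Elderly Relief Credit: $252,900 is $3,000 into a $4,000 phase-out range, leaving 1,000/4,000 of the credit: $10,540 × 1,000/4,000 = $2,635.
Small Business Credit: income exceeds $64,100 by $188,800, which is 38 full-or-partial $5,000 increments; reduction = 38 × $55 = $2,090, leaving $1,595.
Veteran's Credit: $252,900 meets or exceeds the $126,400 cutoff, so the credit is $0.
Total: $2,635 + $1,595 + $0 = $4,230.

$4,230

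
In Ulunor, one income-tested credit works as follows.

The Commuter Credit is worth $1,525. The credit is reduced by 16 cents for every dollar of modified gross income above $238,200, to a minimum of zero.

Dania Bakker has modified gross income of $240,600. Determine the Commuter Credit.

$1,141

Commuter Credit: 16% of the $2,400 excess over $238,200 is $384; credit = $1,525 − $384 = $1,141.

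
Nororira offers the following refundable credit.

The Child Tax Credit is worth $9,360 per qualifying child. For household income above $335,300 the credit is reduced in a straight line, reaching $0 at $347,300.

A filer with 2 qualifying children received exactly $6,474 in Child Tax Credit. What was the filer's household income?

$343,150

Full credit = 2 × $9,360 = $18,720.
$6,474 is 6,474/18,720 of the full $18,720, so 12,246/18,720 of the $12,000 range has been used: income = $335,300 + $12,000 × 12,246/18,720 = $343,150.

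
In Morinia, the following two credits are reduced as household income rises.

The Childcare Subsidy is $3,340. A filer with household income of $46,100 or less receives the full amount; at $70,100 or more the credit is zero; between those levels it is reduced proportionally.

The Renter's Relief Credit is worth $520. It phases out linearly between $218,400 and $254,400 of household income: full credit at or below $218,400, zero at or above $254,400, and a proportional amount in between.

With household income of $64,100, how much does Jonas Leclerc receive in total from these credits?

Childcare Subsidy: $64,100 is $18,000 into a $24,000 phase-out range, leaving 6,000/24,000 of the credit: $3,340 × 6,000/24,000 = $835.
Renter's Relief Credit: $64,100 is at or below the $218,400 threshold, so the full $520 applies.
Total: $835 + $520 = $1,355.

$1,355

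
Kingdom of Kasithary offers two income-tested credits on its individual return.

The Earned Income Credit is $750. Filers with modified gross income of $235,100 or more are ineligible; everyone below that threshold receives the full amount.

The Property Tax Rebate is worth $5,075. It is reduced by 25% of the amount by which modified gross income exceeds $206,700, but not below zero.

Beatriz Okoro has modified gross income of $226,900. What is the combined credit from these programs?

$775

Earned Income Credit: $226,900 is below the $235,100 cutoff, so the full $750 applies.
Property Tax Rebate: 25% of the $20,200 excess over $206,700 is $5,050; credit = $5,075 − $5,050 = $25.
Total: $750 + $25 = $775.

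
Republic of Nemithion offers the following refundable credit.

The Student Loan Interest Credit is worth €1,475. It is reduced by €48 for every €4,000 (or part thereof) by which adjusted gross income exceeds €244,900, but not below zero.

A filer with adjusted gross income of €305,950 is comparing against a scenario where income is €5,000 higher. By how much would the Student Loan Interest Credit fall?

At €305,950 — income exceeds €244,900 by €61,050, which is 16 full-or-partial €4,000 increments; reduction = 16 × €48 = €768, leaving €707.
At €310,950 — income exceeds €244,900 by €66,050, which is 17 full-or-partial €4,000 increments; reduction = 17 × €48 = €816, leaving €659.
Lost: €707 − €659 = €48.

€48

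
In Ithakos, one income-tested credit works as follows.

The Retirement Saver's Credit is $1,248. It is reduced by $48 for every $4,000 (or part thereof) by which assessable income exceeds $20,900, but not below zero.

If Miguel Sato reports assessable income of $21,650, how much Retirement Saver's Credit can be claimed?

Retirement Saver's Credit: income exceeds $20,900 by $750, which is 1 full-or-partial $4,000 increment; reduction = 1 × $48 = $48, leaving $1,200.

$1,200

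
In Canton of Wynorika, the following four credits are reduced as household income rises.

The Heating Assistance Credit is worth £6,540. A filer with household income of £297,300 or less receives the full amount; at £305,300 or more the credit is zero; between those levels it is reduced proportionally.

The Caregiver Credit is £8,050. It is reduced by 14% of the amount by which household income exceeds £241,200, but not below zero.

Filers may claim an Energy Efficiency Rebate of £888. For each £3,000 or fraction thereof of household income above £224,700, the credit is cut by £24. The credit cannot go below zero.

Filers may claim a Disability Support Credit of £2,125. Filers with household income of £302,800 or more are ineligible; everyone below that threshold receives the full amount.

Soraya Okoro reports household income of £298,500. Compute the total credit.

Heating Assistance Credit: £298,500 is £1,200 into a £8,000 phase-out range, leaving 6,800/8,000 of the credit: £6,540 × 6,800/8,000 = £5,559.
Caregiver Credit: 14% of the £57,300 excess over £241,200 is £8,022; credit = £8,050 − £8,022 = £28.
Energy Efficiency Rebate: income exceeds £224,700 by £73,800, which is 25 full-or-partial £3,000 increments; reduction = 25 × £24 = £600, leaving £288.
Disability Support Credit: £298,500 is below the £302,800 cutoff, so the full £2,125 applies.
Total: £5,559 + £28 + £288 + £2,125 = £8,000.

£8,000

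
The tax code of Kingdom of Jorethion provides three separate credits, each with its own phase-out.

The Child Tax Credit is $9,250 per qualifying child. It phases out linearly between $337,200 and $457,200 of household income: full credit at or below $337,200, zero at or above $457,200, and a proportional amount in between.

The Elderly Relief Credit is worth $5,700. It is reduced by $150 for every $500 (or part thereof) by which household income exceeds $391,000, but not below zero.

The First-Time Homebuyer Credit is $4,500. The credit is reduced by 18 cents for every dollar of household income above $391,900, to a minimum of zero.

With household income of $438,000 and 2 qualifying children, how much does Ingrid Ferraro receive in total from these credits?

$2,960

Child Tax Credit: base = 2 × $9,250 = $18,500. $438,000 is $100,800 into a $120,000 phase-out range, leaving 19,200/120,000 of the credit: $18,500 × 19,200/120,000 = $2,960.
Elderly Relief Credit: income exceeds $391,000 by $47,000 → 94 increments × $150 = $14,100 ≥ base, so the credit is $0.
First-Time Homebuyer Credit: 18% of the $46,100 excess over $391,900 is $8,298 ≥ base, so the credit is $0.
Total: $2,960 + $0 + $0 = $2,960.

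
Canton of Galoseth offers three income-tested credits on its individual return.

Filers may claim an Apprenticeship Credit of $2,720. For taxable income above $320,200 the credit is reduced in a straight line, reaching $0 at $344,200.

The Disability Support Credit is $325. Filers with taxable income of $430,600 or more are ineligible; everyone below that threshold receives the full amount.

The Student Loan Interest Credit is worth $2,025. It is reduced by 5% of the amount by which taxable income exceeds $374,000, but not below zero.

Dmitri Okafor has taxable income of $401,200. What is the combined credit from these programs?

$990

Apprenticeship Credit: $401,200 is at or above $344,200, so the credit is $0.
Disability Support Credit: $401,200 is below the $430,600 cutoff, so the full $325 applies.
Student Loan Interest Credit: 5% of the $27,200 excess over $374,000 is $1,360; credit = $2,025 − $1,360 = $665.
Total: $0 + $325 + $665 = $990.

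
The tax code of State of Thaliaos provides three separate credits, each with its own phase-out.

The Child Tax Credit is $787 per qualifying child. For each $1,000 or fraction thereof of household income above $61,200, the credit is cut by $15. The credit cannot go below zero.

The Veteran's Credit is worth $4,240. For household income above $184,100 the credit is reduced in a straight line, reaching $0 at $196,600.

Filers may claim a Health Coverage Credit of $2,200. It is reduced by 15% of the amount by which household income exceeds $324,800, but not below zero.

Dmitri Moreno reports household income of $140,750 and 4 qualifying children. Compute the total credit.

Child Tax Credit: base = 4 × $787 = $3,148. income exceeds $61,200 by $79,550, which is 80 full-or-partial $1,000 increments; reduction = 80 × $15 = $1,200, leaving $1,948.
Veteran's Credit: $140,750 is at or below the $184,100 threshold, so the full $4,240 applies.
Health Coverage Credit: $140,750 is at or below the $324,800 threshold, so the full $2,200 applies.
Total: $1,948 + $4,240 + $2,200 = $8,388.

$8,388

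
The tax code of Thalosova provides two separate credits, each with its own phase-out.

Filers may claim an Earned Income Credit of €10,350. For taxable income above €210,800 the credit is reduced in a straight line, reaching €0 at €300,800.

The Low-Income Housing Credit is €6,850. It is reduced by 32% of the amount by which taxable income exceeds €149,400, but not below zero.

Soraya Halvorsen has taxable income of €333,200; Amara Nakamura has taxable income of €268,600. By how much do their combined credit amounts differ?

€3,703

Soraya (€333,200): Earned Income Credit: €333,200 is at or above €300,800, so the credit is €0. Low-Income Housing Credit: 32% of the €183,800 excess over €149,400 is €58,816 ≥ base, so the credit is €0. total €0 + €0 = €0
Amara (€268,600): Earned Income Credit: €268,600 is €57,800 into a €90,000 phase-out range, leaving 32,200/90,000 of the credit: €10,350 × 32,200/90,000 = €3,703. Low-Income Housing Credit: 32% of the €119,200 excess over €149,400 is €38,144 ≥ base, so the credit is €0. total €3,703 + €0 = €3,703
Difference: |€0 − €3,703| = €3,703.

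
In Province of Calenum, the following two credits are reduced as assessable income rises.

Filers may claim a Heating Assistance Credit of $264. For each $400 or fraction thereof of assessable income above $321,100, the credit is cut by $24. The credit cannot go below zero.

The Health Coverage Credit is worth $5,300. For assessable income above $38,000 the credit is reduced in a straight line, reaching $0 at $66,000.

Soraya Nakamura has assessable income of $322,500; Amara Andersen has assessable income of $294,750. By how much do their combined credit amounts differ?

$96

Soraya ($322,500): Heating Assistance Credit: income exceeds $321,100 by $1,400, which is 4 full-or-partial $400 increments; reduction = 4 × $24 = $96, leaving $168. Health Coverage Credit: $322,500 is at or above $66,000, so the credit is $0. total $168 + $0 = $168
Amara ($294,750): Heating Assistance Credit: $294,750 is at or below the $321,100 threshold, so the full $264 applies. Health Coverage Credit: $294,750 is at or above $66,000, so the credit is $0. total $264 + $0 = $264
Difference: |$168 − $264| = $96.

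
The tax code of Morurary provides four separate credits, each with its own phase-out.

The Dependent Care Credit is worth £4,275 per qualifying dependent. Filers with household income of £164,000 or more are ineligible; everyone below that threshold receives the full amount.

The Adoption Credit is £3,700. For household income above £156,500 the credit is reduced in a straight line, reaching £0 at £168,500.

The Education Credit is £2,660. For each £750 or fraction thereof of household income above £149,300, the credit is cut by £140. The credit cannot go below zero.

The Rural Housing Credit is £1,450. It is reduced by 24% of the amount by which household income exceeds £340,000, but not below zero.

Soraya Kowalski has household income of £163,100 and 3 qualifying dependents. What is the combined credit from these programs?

Dependent Care Credit: base = 3 × £4,275 = £12,825. £163,100 is below the £164,000 cutoff, so the full £12,825 applies.
Adoption Credit: £163,100 is £6,600 into a £12,000 phase-out range, leaving 5,400/12,000 of the credit: £3,700 × 5,400/12,000 = £1,665.
Education Credit: income exceeds £149,300 by £13,800 → 19 increments × £140 = £2,660 ≥ base, so the credit is £0.
Rural Housing Credit: £163,100 is at or below the £340,000 threshold, so the full £1,450 applies.
Total: £12,825 + £1,665 + £0 + £1,450 = £15,940.

£15,940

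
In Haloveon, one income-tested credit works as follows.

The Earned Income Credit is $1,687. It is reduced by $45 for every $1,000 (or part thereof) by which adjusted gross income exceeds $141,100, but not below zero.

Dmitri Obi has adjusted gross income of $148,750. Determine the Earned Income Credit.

Earned Income Credit: income exceeds $141,100 by $7,650, which is 8 full-or-partial $1,000 increments; reduction = 8 × $45 = $360, leaving $1,327.

$1,327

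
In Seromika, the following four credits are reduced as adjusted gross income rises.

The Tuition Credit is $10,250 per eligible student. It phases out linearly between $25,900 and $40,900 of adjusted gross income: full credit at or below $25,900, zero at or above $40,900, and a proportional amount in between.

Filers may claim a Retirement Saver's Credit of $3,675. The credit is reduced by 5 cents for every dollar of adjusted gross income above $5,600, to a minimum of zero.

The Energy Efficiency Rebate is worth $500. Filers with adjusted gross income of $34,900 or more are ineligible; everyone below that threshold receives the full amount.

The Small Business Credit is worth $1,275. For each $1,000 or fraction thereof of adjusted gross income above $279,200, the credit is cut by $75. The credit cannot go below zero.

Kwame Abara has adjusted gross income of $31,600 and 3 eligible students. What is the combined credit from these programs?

$23,215

Tuition Credit: base = 3 × $10,250 = $30,750. $31,600 is $5,700 into a $15,000 phase-out range, leaving 9,300/15,000 of the credit: $30,750 × 9,300/15,000 = $19,065.
Retirement Saver's Credit: 5% of the $26,000 excess over $5,600 is $1,300; credit = $3,675 − $1,300 = $2,375.
Energy Efficiency Rebate: $31,600 is below the $34,900 cutoff, so the full $500 applies.
Small Business Credit: $31,600 is at or below the $279,200 threshold, so the full $1,275 applies.
Total: $19,065 + $2,375 + $500 + $1,275 = $23,215.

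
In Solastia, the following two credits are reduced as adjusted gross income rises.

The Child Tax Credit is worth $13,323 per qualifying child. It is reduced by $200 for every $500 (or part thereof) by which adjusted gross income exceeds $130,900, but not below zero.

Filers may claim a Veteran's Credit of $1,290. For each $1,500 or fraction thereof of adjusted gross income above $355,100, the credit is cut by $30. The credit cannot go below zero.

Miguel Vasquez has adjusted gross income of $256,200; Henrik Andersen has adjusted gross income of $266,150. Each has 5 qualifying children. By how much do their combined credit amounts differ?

$4,000

Miguel ($256,200): Child Tax Credit: base = 5 × $13,323 = $66,615. income exceeds $130,900 by $125,300, which is 251 full-or-partial $500 increments; reduction = 251 × $200 = $50,200, leaving $16,415. Veteran's Credit: $256,200 is at or below the $355,100 threshold, so the full $1,290 applies. total $16,415 + $1,290 = $17,705
Henrik ($266,150): Child Tax Credit: base = 5 × $13,323 = $66,615. income exceeds $130,900 by $135,250, which is 271 full-or-partial $500 increments; reduction = 271 × $200 = $54,200, leaving $12,415. Veteran's Credit: $266,150 is at or below the $355,100 threshold, so the full $1,290 applies. total $12,415 + $1,290 = $13,705
Difference: |$17,705 − $13,705| = $4,000.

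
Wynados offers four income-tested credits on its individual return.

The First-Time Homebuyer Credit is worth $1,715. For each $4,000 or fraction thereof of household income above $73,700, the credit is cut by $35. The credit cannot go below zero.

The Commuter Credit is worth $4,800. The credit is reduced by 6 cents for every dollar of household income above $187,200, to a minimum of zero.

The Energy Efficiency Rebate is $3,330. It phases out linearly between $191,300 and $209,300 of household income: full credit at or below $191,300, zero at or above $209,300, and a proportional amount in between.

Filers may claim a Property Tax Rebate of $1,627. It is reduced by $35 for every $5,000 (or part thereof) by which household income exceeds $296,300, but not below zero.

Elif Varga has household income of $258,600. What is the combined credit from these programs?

$2,213

First-Time Homebuyer Credit: income exceeds $73,700 by $184,900, which is 47 full-or-partial $4,000 increments; reduction = 47 × $35 = $1,645, leaving $70.
Commuter Credit: 6% of the $71,400 excess over $187,200 is $4,284; credit = $4,800 − $4,284 = $516.
Energy Efficiency Rebate: $258,600 is at or above $209,300, so the credit is $0.
Property Tax Rebate: $258,600 is at or below the $296,300 threshold, so the full $1,627 applies.
Total: $70 + $516 + $0 + $1,627 = $2,213.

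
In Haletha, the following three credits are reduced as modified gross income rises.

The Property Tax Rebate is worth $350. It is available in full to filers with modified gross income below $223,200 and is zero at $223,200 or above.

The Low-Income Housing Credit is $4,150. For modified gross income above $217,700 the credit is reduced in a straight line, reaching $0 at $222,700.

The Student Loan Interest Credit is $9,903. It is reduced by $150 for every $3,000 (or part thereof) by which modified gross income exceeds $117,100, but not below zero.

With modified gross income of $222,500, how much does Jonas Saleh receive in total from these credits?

$5,019

Property Tax Rebate: $222,500 is below the $223,200 cutoff, so the full $350 applies.
Low-Income Housing Credit: $222,500 is $4,800 into a $5,000 phase-out range, leaving 200/5,000 of the credit: $4,150 × 200/5,000 = $166.
Student Loan Interest Credit: income exceeds $117,100 by $105,400, which is 36 full-or-partial $3,000 increments; reduction = 36 × $150 = $5,400, leaving $4,503.
Total: $350 + $166 + $4,503 = $5,019.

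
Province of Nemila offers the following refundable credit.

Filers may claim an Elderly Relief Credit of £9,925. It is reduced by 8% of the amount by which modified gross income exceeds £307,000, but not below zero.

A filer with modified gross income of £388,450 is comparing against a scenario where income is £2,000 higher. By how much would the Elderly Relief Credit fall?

£160

At £388,450 — 8% of the £81,450 excess over £307,000 is £6,516; credit = £9,925 − £6,516 = £3,409.
At £390,450 — 8% of the £83,450 excess over £307,000 is £6,676; credit = £9,925 − £6,676 = £3,249.
Lost: £3,409 − £3,249 = £160.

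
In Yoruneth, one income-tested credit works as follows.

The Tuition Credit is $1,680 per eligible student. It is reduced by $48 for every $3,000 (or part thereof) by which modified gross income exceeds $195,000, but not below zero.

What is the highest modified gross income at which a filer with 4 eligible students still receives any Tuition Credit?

Full credit = 4 × $1,680 = $6,720.
After 139 increments the reduction is 139 × $48 = $6,672, leaving $48; one more increment wipes it out. Increment 139 ends at excess 139 × $3,000 = $417,000, so the highest qualifying income is $195,000 + $417,000 = $612,000.

$612,000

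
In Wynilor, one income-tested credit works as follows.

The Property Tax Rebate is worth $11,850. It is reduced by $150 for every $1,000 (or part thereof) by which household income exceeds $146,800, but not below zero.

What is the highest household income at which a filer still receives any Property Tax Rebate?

$224,800

After 78 increments the reduction is 78 × $150 = $11,700, leaving $150; one more increment wipes it out. Increment 78 ends at excess 78 × $1,000 = $78,000, so the highest qualifying income is $146,800 + $78,000 = $224,800.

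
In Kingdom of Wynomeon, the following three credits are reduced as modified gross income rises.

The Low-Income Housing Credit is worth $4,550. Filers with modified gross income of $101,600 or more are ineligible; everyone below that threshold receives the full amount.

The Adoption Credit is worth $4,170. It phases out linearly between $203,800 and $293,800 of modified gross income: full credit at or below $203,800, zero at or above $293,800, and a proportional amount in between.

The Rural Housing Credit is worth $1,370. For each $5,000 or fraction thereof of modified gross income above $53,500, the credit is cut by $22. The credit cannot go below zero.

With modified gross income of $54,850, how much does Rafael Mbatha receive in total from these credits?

Low-Income Housing Credit: $54,850 is below the $101,600 cutoff, so the full $4,550 applies.
Adoption Credit: $54,850 is at or below the $203,800 threshold, so the full $4,170 applies.
Rural Housing Credit: income exceeds $53,500 by $1,350, which is 1 full-or-partial $5,000 increment; reduction = 1 × $22 = $22, leaving $1,348.
Total: $4,550 + $4,170 + $1,348 = $10,068.

$10,068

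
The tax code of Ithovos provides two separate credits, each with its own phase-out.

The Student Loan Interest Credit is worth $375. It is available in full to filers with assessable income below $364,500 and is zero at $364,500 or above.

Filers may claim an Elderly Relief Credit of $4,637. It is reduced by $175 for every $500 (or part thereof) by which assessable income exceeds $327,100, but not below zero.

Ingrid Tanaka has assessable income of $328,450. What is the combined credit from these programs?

Student Loan Interest Credit: $328,450 is below the $364,500 cutoff, so the full $375 applies.
Elderly Relief Credit: income exceeds $327,100 by $1,350, which is 3 full-or-partial $500 increments; reduction = 3 × $175 = $525, leaving $4,112.
Total: $375 + $4,112 = $4,487.

$4,487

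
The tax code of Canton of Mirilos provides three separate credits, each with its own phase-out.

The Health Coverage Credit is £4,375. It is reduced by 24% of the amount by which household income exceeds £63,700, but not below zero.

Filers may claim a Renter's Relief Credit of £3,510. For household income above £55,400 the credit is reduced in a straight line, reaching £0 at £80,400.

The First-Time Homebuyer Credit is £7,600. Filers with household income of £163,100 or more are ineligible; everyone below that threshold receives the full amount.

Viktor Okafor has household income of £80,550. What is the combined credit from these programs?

Health Coverage Credit: 24% of the £16,850 excess over £63,700 is £4,044; credit = £4,375 − £4,044 = £331.
Renter's Relief Credit: £80,550 is at or above £80,400, so the credit is £0.
First-Time Homebuyer Credit: £80,550 is below the £163,100 cutoff, so the full £7,600 applies.
Total: £331 + £0 + £7,600 = £7,931.

£7,931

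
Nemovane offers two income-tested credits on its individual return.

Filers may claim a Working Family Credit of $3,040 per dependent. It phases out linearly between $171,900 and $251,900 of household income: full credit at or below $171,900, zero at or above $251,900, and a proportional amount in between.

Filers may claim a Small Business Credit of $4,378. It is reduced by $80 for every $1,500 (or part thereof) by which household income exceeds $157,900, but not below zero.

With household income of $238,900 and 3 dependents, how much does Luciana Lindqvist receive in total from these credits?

Working Family Credit: base = 3 × $3,040 = $9,120. $238,900 is $67,000 into a $80,000 phase-out range, leaving 13,000/80,000 of the credit: $9,120 × 13,000/80,000 = $1,482.
Small Business Credit: income exceeds $157,900 by $81,000, which is 54 full-or-partial $1,500 increments; reduction = 54 × $80 = $4,320, leaving $58.
Total: $1,482 + $58 = $1,540.

$1,540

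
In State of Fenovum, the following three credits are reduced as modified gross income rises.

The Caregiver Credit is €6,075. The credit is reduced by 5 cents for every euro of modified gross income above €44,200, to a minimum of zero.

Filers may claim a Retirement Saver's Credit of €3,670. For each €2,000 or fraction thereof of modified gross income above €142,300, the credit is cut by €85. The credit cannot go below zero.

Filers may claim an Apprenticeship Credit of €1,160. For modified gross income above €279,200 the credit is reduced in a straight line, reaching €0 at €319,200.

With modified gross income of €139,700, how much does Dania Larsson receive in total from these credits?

Caregiver Credit: 5% of the €95,500 excess over €44,200 is €4,775; credit = €6,075 − €4,775 = €1,300.
Retirement Saver's Credit: €139,700 is at or below the €142,300 threshold, so the full €3,670 applies.
Apprenticeship Credit: €139,700 is at or below the €279,200 threshold, so the full €1,160 applies.
Total: €1,300 + €3,670 + €1,160 = €6,130.

€6,130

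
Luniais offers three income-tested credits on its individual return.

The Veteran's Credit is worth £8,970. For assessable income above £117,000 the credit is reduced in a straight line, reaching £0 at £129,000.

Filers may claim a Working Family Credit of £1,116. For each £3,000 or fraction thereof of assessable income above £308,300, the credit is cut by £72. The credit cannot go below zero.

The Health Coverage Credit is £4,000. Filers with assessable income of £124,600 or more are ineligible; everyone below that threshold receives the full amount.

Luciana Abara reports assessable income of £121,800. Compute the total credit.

Veteran's Credit: £121,800 is £4,800 into a £12,000 phase-out range, leaving 7,200/12,000 of the credit: £8,970 × 7,200/12,000 = £5,382.
Working Family Credit: £121,800 is at or below the £308,300 threshold, so the full £1,116 applies.
Health Coverage Credit: £121,800 is below the £124,600 cutoff, so the full £4,000 applies.
Total: £5,382 + £1,116 + £4,000 = £10,498.

£10,498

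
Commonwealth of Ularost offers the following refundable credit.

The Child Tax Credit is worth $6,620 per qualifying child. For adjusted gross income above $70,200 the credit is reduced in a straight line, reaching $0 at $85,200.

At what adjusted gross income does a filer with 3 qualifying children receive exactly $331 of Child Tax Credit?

$84,950

Full credit = 3 × $6,620 = $19,860.
$331 is 331/19,860 of the full $19,860, so 19,529/19,860 of the $15,000 range has been used: income = $70,200 + $15,000 × 19,529/19,860 = $84,950.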